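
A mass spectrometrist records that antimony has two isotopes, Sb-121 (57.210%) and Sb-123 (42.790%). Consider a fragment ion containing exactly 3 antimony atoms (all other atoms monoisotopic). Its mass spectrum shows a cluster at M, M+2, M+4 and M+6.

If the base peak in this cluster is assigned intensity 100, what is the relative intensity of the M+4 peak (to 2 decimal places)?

74.79

Binomial terms of (0.57210 + 0.42790)^3: M 0.1872, M+2 0.4202, M+4 0.3143, M+6 0.0783 → M+2 is the base peak.
P(M+2) = C(3,1) × 0.57210^2 × 0.42790^1 = 3 × 0.32729841 × 0.4279 = 0.420153 (base)
P(M+4) = C(3,2) × 0.57210^1 × 0.42790^2 = 3 × 0.5721 × 0.18309841 = 0.314252
Relative intensity = 0.314252 / 0.420153 × 100 = 74.79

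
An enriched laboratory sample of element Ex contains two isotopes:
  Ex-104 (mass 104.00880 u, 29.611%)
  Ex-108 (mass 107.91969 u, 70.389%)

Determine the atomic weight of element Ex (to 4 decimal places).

Ar = Σ fᵢ·mᵢ = 0.29611 × 104.00880 + 0.70389 × 107.91969
= 30.798046 + 75.963591 = 106.761637 u

106.7616 u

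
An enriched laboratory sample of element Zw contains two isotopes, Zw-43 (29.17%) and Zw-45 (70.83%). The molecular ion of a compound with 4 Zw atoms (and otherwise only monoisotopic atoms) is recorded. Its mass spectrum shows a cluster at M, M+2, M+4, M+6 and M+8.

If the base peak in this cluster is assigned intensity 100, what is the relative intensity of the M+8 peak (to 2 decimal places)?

60.70

(0.2917 + 0.7083)^4 gives M 0.0072, M+2 0.0703, M+4 0.2561, M+6 0.4146, M+8 0.2517; the largest is M+6.
P(M+6) = C(4,3) × 0.2917^1 × 0.7083^3 = 4 × 0.2917 × 0.35534624 = 0.414618 (base)
P(M+8) = C(4,4) × 0.2917^0 × 0.7083^4 = 1 × 1.0000 × 0.25169174 = 0.251692
Relative intensity = 0.251692 / 0.414618 × 100 = 60.70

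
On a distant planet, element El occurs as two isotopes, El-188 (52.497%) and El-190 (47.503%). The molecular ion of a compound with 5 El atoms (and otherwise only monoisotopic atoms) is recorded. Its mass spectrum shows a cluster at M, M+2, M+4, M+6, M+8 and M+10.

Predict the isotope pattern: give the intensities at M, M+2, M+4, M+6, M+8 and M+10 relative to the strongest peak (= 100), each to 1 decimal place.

12.2 : 55.3 : 100.0 : 90.5 : 40.9 : 7.4

Each El atom is independently El-188 (p = 0.52497) or El-190 (q = 0.47503); the cluster is the binomial expansion (p + q)^5.
P(M) = 0.52497^5 = 0.039872
P(M+2) = 5 × 0.52497^4 × 0.47503^1 = 0.180397
P(M+4) = 10 × 0.52497^3 × 0.47503^2 = 0.326472
P(M+6) = 10 × 0.52497^2 × 0.47503^3 = 0.295415
P(M+8) = 5 × 0.52497^1 × 0.47503^4 = 0.133656
P(M+10) = 0.47503^5 = 0.024188
The M+4 peak is largest (0.326472); scaling to 100 gives 12.2 : 55.3 : 100.0 : 90.5 : 40.9 : 7.4.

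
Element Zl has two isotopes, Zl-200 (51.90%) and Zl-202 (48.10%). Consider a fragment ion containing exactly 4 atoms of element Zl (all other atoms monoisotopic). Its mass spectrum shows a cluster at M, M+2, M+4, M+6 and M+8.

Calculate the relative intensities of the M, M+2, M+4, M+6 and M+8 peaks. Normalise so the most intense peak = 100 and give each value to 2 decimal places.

The 4 Zl atoms are independent, so intensities follow the terms of (0.5190 + 0.4810)^4.
P(M) = 0.5190^4 = 0.072555
P(M+2) = 4 × 0.5190^3 × 0.4810^1 = 0.268972
P(M+4) = 6 × 0.5190^2 × 0.4810^2 = 0.373918
P(M+6) = 4 × 0.5190^1 × 0.4810^3 = 0.231027
P(M+8) = 0.4810^4 = 0.053528
The M+4 peak is largest (0.373918); scaling to 100 gives 19.40 : 71.93 : 100.00 : 61.79 : 14.32.

19.40 : 71.93 : 100.00 : 61.79 : 14.32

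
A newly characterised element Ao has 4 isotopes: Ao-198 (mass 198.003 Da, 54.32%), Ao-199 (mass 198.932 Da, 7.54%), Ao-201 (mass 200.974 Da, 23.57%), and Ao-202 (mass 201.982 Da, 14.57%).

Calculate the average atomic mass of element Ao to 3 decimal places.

Average mass = Σ (abundance × isotope mass) = 0.5432 × 198.003 + 0.0754 × 198.932 + 0.2357 × 200.974 + 0.1457 × 201.982
= 107.5552 + 14.9995 + 47.3696 + 29.4288 = 199.3531 Da

199.353 Da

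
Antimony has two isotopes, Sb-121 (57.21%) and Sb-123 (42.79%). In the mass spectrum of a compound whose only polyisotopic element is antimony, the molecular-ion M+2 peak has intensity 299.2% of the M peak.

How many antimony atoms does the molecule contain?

For n independent Sb atoms, I(M+2)/I(M) = n · (abundance Sb-123) / (abundance Sb-121) = n · 0.4279/0.5721.
n = 2.992 × 0.5721/0.4279 = 4.00 ≈ 4

4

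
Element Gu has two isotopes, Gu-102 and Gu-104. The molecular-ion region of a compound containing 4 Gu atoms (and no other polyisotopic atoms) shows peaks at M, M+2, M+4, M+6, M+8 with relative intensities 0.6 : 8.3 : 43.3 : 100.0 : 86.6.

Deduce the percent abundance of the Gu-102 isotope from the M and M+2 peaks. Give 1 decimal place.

Let p = fractional abundance of Gu-102. I(M+2)/I(M) = [C(4,1)·p^3·(1−p)] / p^4 = 4·(1−p)/p = 8.3/0.6 = 13.8333
(1−p)/p = 13.8333/4 = 3.4583  ⇒  p = 1/(1 + 3.4583) = 0.2243
Gu-102: 22.4%, Gu-104: 77.6%.

22.4%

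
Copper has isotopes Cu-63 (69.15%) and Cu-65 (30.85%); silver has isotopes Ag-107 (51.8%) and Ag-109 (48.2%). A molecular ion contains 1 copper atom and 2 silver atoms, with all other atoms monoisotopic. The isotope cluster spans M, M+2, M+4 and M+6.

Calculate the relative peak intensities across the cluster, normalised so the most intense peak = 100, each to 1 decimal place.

Copper pattern (n=1): 0.6915 : 0.3085
Silver pattern (n=2): 0.268324 : 0.499352 : 0.232324
Convolve the two distributions (both contribute in 2-u steps):
  M: 0.6915×0.268324 = 0.185546
  M+2: 0.6915×0.499352 + 0.3085×0.268324 = 0.428080
  M+4: 0.6915×0.232324 + 0.3085×0.499352 = 0.314702
  M+6: 0.3085×0.232324 = 0.071672
Scale to base peak (0.428080) = 100: 43.3 : 100.0 : 73.5 : 16.7

43.3 : 100.0 : 73.5 : 16.7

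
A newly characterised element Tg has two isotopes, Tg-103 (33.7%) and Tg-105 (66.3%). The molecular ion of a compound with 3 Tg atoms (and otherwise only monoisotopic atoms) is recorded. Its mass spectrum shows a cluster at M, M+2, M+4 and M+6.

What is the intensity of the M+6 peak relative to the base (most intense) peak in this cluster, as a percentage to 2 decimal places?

65.58%

(0.337 + 0.663)^3 gives M 0.0383, M+2 0.2259, M+4 0.4444, M+6 0.2914; the largest is M+4.
P(M+4) = C(3,2) × 0.337^1 × 0.663^2 = 3 × 0.3370 × 0.439569 = 0.444404 (base)
P(M+6) = C(3,3) × 0.337^0 × 0.663^3 = 1 × 1.0000 × 0.29143425 = 0.291434
Relative intensity = 0.291434 / 0.444404 × 100 = 65.58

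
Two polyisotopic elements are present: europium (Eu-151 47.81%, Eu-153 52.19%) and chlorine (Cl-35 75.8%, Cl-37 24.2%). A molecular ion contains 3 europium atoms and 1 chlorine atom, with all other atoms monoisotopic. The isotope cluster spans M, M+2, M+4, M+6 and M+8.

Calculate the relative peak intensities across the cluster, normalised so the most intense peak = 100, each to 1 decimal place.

21.6 : 77.8 : 100.0 : 52.9 : 9.0

Europium pattern (n=3): 0.10928391 : 0.3578871 : 0.39067407 : 0.14215492
Chlorine pattern (n=1): 0.7580 : 0.2420
Convolve the two distributions (both contribute in 2-u steps):
  M: 0.10928391×0.7580 = 0.082837
  M+2: 0.10928391×0.2420 + 0.3578871×0.7580 = 0.297725
  M+4: 0.3578871×0.2420 + 0.39067407×0.7580 = 0.382740
  M+6: 0.39067407×0.2420 + 0.14215492×0.7580 = 0.202297
  M+8: 0.14215492×0.2420 = 0.034401
Scale to base peak (0.382740) = 100: 21.6 : 77.8 : 100.0 : 52.9 : 9.0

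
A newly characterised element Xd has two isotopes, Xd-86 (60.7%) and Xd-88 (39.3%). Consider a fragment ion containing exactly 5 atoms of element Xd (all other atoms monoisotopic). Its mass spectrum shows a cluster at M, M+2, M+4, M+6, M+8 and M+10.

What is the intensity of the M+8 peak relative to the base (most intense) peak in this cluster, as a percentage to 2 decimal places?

20.96%

Term probabilities: M 0.0824, M+2 0.2668, M+4 0.3454, M+6 0.2236, M+8 0.0724, M+10 0.0094. Base peak = M+4.
P(M+4) = C(5,2) × 0.607^3 × 0.393^2 = 10 × 0.22364854 × 0.154449 = 0.345423 (base)
P(M+8) = C(5,4) × 0.607^1 × 0.393^4 = 5 × 0.6070 × 0.02385449 = 0.072398
Relative intensity = 0.072398 / 0.345423 × 100 = 20.96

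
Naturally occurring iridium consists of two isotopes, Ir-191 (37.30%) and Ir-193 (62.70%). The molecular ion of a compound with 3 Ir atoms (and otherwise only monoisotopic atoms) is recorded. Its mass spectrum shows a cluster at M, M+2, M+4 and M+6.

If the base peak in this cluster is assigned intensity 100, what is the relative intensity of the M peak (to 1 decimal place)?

11.8

Term probabilities: M 0.0519, M+2 0.2617, M+4 0.4399, M+6 0.2465. Base peak = M+4.
P(M+4) = C(3,2) × 0.3730^1 × 0.6270^2 = 3 × 0.3730 × 0.393129 = 0.439911 (base)
P(M) = C(3,0) × 0.3730^3 × 0.6270^0 = 1 × 0.05189512 × 1.0000 = 0.051895
Relative intensity = 0.051895 / 0.439911 × 100 = 11.8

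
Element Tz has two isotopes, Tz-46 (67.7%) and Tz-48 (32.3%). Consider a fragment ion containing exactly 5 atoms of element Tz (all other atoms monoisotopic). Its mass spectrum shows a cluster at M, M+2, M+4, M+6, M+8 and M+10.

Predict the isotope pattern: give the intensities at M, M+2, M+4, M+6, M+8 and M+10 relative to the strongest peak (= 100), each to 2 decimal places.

Expanding (0.677 + 0.323)^5:
P(M) = 0.677^5 = 0.142214
P(M+2) = 5 × 0.677^4 × 0.323^1 = 0.339256
P(M+4) = 10 × 0.677^3 × 0.323^2 = 0.323721
P(M+6) = 10 × 0.677^2 × 0.323^3 = 0.154449
P(M+8) = 5 × 0.677^1 × 0.323^4 = 0.036844
P(M+10) = 0.323^5 = 0.003516
The M+2 peak is largest (0.339256); scaling to 100 gives 41.92 : 100.00 : 95.42 : 45.53 : 10.86 : 1.04.

41.92 : 100.00 : 95.42 : 45.53 : 10.86 : 1.04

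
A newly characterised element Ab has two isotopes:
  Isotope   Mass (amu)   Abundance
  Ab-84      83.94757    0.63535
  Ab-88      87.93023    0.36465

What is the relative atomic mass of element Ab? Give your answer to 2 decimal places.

Ar = Σ fᵢ·mᵢ = 0.63535 × 83.94757 + 0.36465 × 87.93023
= 53.336089 + 32.063758 = 85.399847 amu

85.40 amu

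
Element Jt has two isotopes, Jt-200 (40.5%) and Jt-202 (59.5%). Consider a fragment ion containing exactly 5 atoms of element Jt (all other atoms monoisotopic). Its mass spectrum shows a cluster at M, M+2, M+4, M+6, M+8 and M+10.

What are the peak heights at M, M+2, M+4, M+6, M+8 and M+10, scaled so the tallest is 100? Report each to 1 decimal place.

Each Jt atom is independently Jt-200 (p = 0.405) or Jt-202 (q = 0.595); the cluster is the binomial expansion (p + q)^5.
P(M) = 0.405^5 = 0.010896
P(M+2) = 5 × 0.405^4 × 0.595^1 = 0.080040
P(M+4) = 10 × 0.405^3 × 0.595^2 = 0.235179
P(M+6) = 10 × 0.405^2 × 0.595^3 = 0.345510
P(M+8) = 5 × 0.405^1 × 0.595^4 = 0.253801
P(M+10) = 0.595^5 = 0.074574
The M+6 peak is largest (0.345510); scaling to 100 gives 3.2 : 23.2 : 68.1 : 100.0 : 73.5 : 21.6.

3.2 : 23.2 : 68.1 : 100.0 : 73.5 : 21.6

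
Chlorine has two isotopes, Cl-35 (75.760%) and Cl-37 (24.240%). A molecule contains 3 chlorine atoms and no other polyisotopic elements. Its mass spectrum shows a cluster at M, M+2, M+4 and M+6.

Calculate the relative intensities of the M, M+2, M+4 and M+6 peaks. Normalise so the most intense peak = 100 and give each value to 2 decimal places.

Expanding (0.75760 + 0.24240)^3:
P(M) = 0.75760^3 = 0.434830
P(M+2) = 3 × 0.75760^2 × 0.24240^1 = 0.417382
P(M+4) = 3 × 0.75760^1 × 0.24240^2 = 0.133545
P(M+6) = 0.24240^3 = 0.014243
The M peak is largest (0.434830); scaling to 100 gives 100.00 : 95.99 : 30.71 : 3.28.

100.00 : 95.99 : 30.71 : 3.28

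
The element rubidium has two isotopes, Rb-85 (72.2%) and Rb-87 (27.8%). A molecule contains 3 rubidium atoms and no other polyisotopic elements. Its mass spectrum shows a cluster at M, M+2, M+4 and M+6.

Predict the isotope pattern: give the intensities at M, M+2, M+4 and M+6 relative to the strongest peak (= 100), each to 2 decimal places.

86.57 : 100.00 : 38.50 : 4.94

Expanding (0.722 + 0.278)^3:
P(M) = 0.722^3 = 0.376367
P(M+2) = 3 × 0.722^2 × 0.278^1 = 0.434751
P(M+4) = 3 × 0.722^1 × 0.278^2 = 0.167397
P(M+6) = 0.278^3 = 0.021485
The M+2 peak is largest (0.434751); scaling to 100 gives 86.57 : 100.00 : 38.50 : 4.94.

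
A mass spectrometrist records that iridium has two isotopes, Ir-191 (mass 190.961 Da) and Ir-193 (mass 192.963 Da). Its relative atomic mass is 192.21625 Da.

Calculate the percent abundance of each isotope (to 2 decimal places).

Ir-191: 37.30%, Ir-193: 62.70%

With x = fraction of Ir-191 (so Ir-193 is 1 − x):
190.961·x + 192.963·(1 − x) = 192.21625
(190.961 − 192.963)·x = 192.21625 − 192.963
x = -0.74675 / -2.002 = 0.37300 → 37.30% Ir-191, 62.70% Ir-193.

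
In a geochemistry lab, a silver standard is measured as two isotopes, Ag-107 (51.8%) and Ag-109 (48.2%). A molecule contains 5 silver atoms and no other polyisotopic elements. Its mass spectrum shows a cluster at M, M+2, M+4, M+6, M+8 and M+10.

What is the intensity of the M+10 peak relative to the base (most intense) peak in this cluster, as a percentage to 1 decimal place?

8.1%

Term probabilities: M 0.0373, M+2 0.1735, M+4 0.3229, M+6 0.3005, M+8 0.1398, M+10 0.0260. Base peak = M+4.
P(M+4) = C(5,2) × 0.518^3 × 0.482^2 = 10 × 0.13899183 × 0.232324 = 0.322911 (base)
P(M+10) = C(5,5) × 0.518^0 × 0.482^5 = 1 × 1.0000 × 0.02601568 = 0.026016
Relative intensity = 0.026016 / 0.322911 × 100 = 8.1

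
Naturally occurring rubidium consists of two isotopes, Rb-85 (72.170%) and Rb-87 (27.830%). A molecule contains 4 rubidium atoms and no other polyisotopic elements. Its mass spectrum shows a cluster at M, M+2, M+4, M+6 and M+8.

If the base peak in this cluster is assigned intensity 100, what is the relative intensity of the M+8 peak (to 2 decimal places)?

1.43

Binomial terms of (0.72170 + 0.27830)^4: M 0.2713, M+2 0.4184, M+4 0.2420, M+6 0.0622, M+8 0.0060 → M+2 is the base peak.
P(M+2) = C(4,1) × 0.72170^3 × 0.27830^1 = 4 × 0.37589809 × 0.2783 = 0.418450 (base)
P(M+8) = C(4,4) × 0.72170^0 × 0.27830^4 = 1 × 1.0000 × 0.00599864 = 0.005999
Relative intensity = 0.005999 / 0.418450 × 100 = 1.43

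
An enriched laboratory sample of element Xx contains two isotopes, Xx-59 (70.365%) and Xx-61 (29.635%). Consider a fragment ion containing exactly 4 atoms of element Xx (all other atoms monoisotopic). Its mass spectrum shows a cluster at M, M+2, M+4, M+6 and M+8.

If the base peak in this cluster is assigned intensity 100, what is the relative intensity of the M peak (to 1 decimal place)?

(0.70365 + 0.29635)^4 gives M 0.2451, M+2 0.4130, M+4 0.2609, M+6 0.0733, M+8 0.0077; the largest is M+2.
P(M+2) = C(4,1) × 0.70365^3 × 0.29635^1 = 4 × 0.34839353 × 0.29635 = 0.412986 (base)
P(M) = C(4,0) × 0.70365^4 × 0.29635^0 = 1 × 0.2451471 × 1.0000 = 0.245147
Relative intensity = 0.245147 / 0.412986 × 100 = 59.4

59.4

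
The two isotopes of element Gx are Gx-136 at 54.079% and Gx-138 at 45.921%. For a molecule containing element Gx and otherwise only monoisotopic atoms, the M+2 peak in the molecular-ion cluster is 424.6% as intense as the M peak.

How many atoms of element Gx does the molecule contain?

For n independent Gx atoms, I(M+2)/I(M) = n · (abundance Gx-138) / (abundance Gx-136) = n · 0.45921/0.54079.
n = 4.246 × 0.54079/0.45921 = 5.00 ≈ 5

5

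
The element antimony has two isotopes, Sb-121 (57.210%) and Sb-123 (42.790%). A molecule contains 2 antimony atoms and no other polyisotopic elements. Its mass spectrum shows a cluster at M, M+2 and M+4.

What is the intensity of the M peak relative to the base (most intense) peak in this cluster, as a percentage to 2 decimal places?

66.85%

Binomial terms of (0.57210 + 0.42790)^2: M 0.3273, M+2 0.4896, M+4 0.1831 → M+2 is the base peak.
P(M+2) = C(2,1) × 0.57210^1 × 0.42790^1 = 2 × 0.5721 × 0.4279 = 0.489603 (base)
P(M) = C(2,0) × 0.57210^2 × 0.42790^0 = 1 × 0.32729841 × 1.0000 = 0.327298
Relative intensity = 0.327298 / 0.489603 × 100 = 66.85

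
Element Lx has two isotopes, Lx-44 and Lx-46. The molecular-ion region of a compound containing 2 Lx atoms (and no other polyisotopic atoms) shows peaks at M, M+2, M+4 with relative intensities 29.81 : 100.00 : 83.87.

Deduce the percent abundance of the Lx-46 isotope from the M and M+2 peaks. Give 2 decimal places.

62.65%

Let p = fractional abundance of Lx-44. I(M+2)/I(M) = [C(2,1)·p^1·(1−p)] / p^2 = 2·(1−p)/p = 100.00/29.81 = 3.3546
(1−p)/p = 3.3546/2 = 1.6773  ⇒  p = 1/(1 + 1.6773) = 0.3735
Lx-44: 37.35%, Lx-46: 62.65%.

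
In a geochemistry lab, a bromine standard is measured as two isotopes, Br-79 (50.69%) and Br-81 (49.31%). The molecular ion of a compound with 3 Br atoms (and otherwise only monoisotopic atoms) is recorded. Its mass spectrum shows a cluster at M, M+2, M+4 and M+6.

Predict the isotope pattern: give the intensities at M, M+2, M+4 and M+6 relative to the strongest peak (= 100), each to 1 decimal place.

34.3 : 100.0 : 97.3 : 31.5

Expanding (0.5069 + 0.4931)^3:
P(M) = 0.5069^3 = 0.130247
P(M+2) = 3 × 0.5069^2 × 0.4931^1 = 0.380103
P(M+4) = 3 × 0.5069^1 × 0.4931^2 = 0.369755
P(M+6) = 0.4931^3 = 0.119896
The M+2 peak is largest (0.380103); scaling to 100 gives 34.3 : 100.0 : 97.3 : 31.5.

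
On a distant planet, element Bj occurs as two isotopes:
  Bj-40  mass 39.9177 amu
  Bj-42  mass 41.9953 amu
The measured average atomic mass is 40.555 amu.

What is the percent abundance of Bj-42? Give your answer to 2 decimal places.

With x = fraction of Bj-40 (so Bj-42 is 1 − x):
39.9177·x + 41.9953·(1 − x) = 40.555
(39.9177 − 41.9953)·x = 40.555 − 41.9953
x = -1.4403 / -2.0776 = 0.69325 → 69.33% Bj-40, 30.67% Bj-42.

30.67%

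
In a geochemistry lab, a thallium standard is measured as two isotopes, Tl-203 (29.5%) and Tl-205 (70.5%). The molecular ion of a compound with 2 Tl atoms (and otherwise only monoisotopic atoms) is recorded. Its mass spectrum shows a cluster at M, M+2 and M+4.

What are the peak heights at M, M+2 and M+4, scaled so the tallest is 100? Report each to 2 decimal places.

17.51 : 83.69 : 100.00

Expanding (0.295 + 0.705)^2:
P(M) = 0.295^2 = 0.087025
P(M+2) = 2 × 0.295^1 × 0.705^1 = 0.415950
P(M+4) = 0.705^2 = 0.497025
The M+4 peak is largest (0.497025); scaling to 100 gives 17.51 : 83.69 : 100.00.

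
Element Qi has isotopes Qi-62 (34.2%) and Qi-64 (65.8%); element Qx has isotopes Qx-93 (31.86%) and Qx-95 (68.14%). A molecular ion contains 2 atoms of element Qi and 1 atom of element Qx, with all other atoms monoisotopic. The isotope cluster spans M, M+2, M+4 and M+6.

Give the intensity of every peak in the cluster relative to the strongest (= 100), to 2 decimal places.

8.38 : 50.18 : 100.00 : 66.35

Element Qi pattern (n=2): 0.116964 : 0.450072 : 0.432964
Element Qx pattern (n=1): 0.3186 : 0.6814
Convolve the two distributions (both contribute in 2-u steps):
  M: 0.116964×0.3186 = 0.037265
  M+2: 0.116964×0.6814 + 0.450072×0.3186 = 0.223092
  M+4: 0.450072×0.6814 + 0.432964×0.3186 = 0.444621
  M+6: 0.432964×0.6814 = 0.295022
Scale to base peak (0.444621) = 100: 8.38 : 50.18 : 100.00 : 66.35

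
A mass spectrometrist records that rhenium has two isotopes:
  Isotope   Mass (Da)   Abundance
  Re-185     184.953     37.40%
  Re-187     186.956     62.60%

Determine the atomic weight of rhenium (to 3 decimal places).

Average mass = Σ (abundance × isotope mass) = 0.3740 × 184.953 + 0.6260 × 186.956
= 69.1724 + 117.0345 = 186.2069 Da

186.207 Da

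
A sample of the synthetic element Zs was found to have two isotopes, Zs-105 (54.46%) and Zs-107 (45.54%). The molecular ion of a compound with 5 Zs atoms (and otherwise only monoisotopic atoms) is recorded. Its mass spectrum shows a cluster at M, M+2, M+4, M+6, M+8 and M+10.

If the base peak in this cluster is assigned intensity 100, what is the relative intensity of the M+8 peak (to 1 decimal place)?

Binomial terms of (0.5446 + 0.4554)^5: M 0.0479, M+2 0.2003, M+4 0.3350, M+6 0.2801, M+8 0.1171, M+10 0.0196 → M+4 is the base peak.
P(M+4) = C(5,2) × 0.5446^3 × 0.4554^2 = 10 × 0.16152246 × 0.20738916 = 0.334980 (base)
P(M+8) = C(5,4) × 0.5446^1 × 0.4554^4 = 5 × 0.5446 × 0.04301026 = 0.117117
Relative intensity = 0.117117 / 0.334980 × 100 = 35.0

35.0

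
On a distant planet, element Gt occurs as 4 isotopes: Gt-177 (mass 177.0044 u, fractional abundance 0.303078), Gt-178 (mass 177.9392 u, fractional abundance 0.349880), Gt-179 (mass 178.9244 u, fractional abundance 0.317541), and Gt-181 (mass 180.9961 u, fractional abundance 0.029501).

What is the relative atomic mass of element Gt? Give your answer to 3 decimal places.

Ar = Σ fᵢ·mᵢ = 0.303078 × 177.0044 + 0.349880 × 177.9392 + 0.317541 × 178.9244 + 0.029501 × 180.9961
= 53.64614 + 62.25737 + 56.81583 + 5.33957 = 178.05891 u

178.059 u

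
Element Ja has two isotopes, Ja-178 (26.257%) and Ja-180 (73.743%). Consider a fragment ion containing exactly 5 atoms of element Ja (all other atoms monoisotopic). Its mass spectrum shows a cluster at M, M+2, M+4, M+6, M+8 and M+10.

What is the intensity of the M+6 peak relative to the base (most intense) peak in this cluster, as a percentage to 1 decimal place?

(0.26257 + 0.73743)^5 gives M 0.0012, M+2 0.0175, M+4 0.0984, M+6 0.2765, M+8 0.3882, M+10 0.2181; the largest is M+8.
P(M+8) = C(5,4) × 0.26257^1 × 0.73743^4 = 5 × 0.26257 × 0.29572171 = 0.388238 (base)
P(M+6) = C(5,3) × 0.26257^2 × 0.73743^3 = 10 × 0.068943 × 0.40101665 = 0.276473
Relative intensity = 0.276473 / 0.388238 × 100 = 71.2

71.2%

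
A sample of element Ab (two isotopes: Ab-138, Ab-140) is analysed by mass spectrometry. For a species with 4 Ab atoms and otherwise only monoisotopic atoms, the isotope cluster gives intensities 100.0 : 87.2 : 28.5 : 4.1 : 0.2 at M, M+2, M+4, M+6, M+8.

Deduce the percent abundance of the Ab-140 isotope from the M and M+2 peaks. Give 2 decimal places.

Let p = fractional abundance of Ab-138. I(M+2)/I(M) = [C(4,1)·p^3·(1−p)] / p^4 = 4·(1−p)/p = 87.2/100.0 = 0.8720
(1−p)/p = 0.8720/4 = 0.2180  ⇒  p = 1/(1 + 0.2180) = 0.8210
Ab-138: 82.10%, Ab-140: 17.90%.

17.90%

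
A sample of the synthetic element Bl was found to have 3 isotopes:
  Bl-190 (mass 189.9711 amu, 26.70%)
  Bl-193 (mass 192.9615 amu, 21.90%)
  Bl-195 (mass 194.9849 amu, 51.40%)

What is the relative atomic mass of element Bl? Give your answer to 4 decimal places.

Average mass = Σ (abundance × isotope mass) = 0.2670 × 189.9711 + 0.2190 × 192.9615 + 0.5140 × 194.9849
= 50.72228 + 42.25857 + 100.22224 = 193.20309 amu

193.2031 amu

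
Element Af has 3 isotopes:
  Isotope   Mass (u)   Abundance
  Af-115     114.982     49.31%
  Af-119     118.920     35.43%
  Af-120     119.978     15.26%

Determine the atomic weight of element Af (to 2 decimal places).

117.14 u

Average mass = Σ (abundance × isotope mass) = 0.4931 × 114.982 + 0.3543 × 118.920 + 0.1526 × 119.978
= 56.6976 + 42.1334 + 18.3086 = 117.1396 u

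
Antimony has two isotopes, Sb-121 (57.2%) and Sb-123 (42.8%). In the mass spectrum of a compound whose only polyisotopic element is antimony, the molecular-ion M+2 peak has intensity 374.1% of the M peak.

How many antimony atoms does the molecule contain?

5

For n independent Sb atoms, I(M+2)/I(M) = n · (abundance Sb-123) / (abundance Sb-121) = n · 0.428/0.572.
n = 3.741 × 0.572/0.428 = 5.00 ≈ 5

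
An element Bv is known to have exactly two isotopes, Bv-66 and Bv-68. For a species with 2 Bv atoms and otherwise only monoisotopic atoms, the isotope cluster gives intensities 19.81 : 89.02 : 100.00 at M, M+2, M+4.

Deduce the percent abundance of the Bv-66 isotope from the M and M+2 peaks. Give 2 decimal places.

30.80%

If p is the fraction of Bv that is Bv-66, then I(M+2)/I(M) = [C(2,1)·p^1·(1−p)] / p^2 = 2·(1−p)/p = 89.02/19.81 = 4.4937
(1−p)/p = 4.4937/2 = 2.2468  ⇒  p = 1/(1 + 2.2468) = 0.3080
Bv-66: 30.80%, Bv-68: 69.20%.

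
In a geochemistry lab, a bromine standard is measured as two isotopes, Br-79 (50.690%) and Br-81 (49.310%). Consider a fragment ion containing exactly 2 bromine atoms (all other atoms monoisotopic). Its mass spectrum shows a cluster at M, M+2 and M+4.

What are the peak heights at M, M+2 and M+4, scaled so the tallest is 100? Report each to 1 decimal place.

Each Br atom is independently Br-79 (p = 0.50690) or Br-81 (q = 0.49310); the cluster is the binomial expansion (p + q)^2.
P(M) = 0.50690^2 = 0.256948
P(M+2) = 2 × 0.50690^1 × 0.49310^1 = 0.499905
P(M+4) = 0.49310^2 = 0.243148
The M+2 peak is largest (0.499905); scaling to 100 gives 51.4 : 100.0 : 48.6.

51.4 : 100.0 : 48.6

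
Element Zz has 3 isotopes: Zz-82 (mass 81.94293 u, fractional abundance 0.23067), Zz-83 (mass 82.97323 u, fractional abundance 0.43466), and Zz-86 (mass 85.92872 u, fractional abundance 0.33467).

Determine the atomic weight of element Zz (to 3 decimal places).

Weight each isotope mass by its fractional abundance: 0.23067 × 81.94293 + 0.43466 × 82.97323 + 0.33467 × 85.92872
= 18.901776 + 36.065144 + 28.757765 = 83.724685 u

83.725 u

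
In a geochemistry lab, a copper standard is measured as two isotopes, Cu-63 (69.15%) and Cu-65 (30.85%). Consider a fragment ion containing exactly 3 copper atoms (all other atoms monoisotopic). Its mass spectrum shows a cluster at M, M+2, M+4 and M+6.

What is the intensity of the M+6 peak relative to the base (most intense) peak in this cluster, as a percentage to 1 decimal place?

6.6%

Term probabilities: M 0.3307, M+2 0.4425, M+4 0.1974, M+6 0.0294. Base peak = M+2.
P(M+2) = C(3,1) × 0.6915^2 × 0.3085^1 = 3 × 0.47817225 × 0.3085 = 0.442548 (base)
P(M+6) = C(3,3) × 0.6915^0 × 0.3085^3 = 1 × 1.0000 × 0.02936064 = 0.029361
Relative intensity = 0.029361 / 0.442548 × 100 = 6.6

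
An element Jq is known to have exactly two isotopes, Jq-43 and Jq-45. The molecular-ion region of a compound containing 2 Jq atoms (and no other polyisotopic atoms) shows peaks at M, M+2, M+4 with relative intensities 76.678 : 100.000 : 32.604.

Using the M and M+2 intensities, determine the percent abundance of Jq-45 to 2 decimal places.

39.47%

If p is the fraction of Jq that is Jq-43, then I(M+2)/I(M) = [C(2,1)·p^1·(1−p)] / p^2 = 2·(1−p)/p = 100.000/76.678 = 1.3042
(1−p)/p = 1.3042/2 = 0.6521  ⇒  p = 1/(1 + 0.6521) = 0.6053
Jq-43: 60.53%, Jq-45: 39.47%.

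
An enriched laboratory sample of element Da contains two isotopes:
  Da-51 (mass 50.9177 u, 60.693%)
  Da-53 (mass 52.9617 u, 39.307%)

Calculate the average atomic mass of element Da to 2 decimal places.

The abundance-weighted mean is 0.60693 × 50.9177 + 0.39307 × 52.9617
= 30.90348 + 20.81766 = 51.72114 u

51.72 u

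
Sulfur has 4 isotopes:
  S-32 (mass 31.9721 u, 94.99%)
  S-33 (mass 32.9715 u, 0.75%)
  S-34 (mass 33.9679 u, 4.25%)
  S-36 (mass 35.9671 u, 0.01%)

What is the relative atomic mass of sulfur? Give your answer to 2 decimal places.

32.06 u

Average mass = Σ (abundance × isotope mass) = 0.9499 × 31.9721 + 0.0075 × 32.9715 + 0.0425 × 33.9679 + 0.0001 × 35.9671
= 30.37030 + 0.24729 + 1.44364 + 0.00360 = 32.06483 u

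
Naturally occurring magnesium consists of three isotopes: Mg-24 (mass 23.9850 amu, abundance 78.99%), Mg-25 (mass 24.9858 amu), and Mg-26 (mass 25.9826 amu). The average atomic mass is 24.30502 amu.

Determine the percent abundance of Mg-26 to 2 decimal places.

11.01%

The remaining 21.01% is split between Mg-25 (fraction x) and Mg-26 (fraction 0.2101 − x).
Substituting: 24.9858x + 25.9826(0.2101 − x) = 5.3592685
(24.9858 − 25.9826)x = -0.09967576  ⇒  x = 0.10000, y = 0.11010
Mg-25: 10.00%, Mg-26: 11.01%.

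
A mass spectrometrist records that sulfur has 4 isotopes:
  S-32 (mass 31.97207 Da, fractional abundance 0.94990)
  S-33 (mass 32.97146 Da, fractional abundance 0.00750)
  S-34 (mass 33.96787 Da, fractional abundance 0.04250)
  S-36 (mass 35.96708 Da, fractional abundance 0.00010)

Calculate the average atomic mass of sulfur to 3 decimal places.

32.065 Da

Average mass = Σ (abundance × isotope mass) = 0.94990 × 31.97207 + 0.00750 × 32.97146 + 0.04250 × 33.96787 + 0.00010 × 35.96708
= 30.370269 + 0.247286 + 1.443634 + 0.003597 = 32.064786 Da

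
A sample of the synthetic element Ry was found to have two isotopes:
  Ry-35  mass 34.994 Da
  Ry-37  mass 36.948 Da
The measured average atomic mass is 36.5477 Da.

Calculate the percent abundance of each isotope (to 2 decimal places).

Ry-35: 20.49%, Ry-37: 79.51%

Writing the weighted mean with unknown fraction x of Ry-35:
34.994·x + 36.948·(1 − x) = 36.5477
(34.994 − 36.948)·x = 36.5477 − 36.948
x = -0.4003 / -1.954 = 0.20486 → 20.49% Ry-35, 79.51% Ry-37.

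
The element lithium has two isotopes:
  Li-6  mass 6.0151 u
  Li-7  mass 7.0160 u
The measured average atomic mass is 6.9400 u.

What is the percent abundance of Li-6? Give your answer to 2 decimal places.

Writing the weighted mean with unknown fraction x of Li-6:
6.0151·x + 7.0160·(1 − x) = 6.9400
(6.0151 − 7.0160)·x = 6.9400 − 7.0160
x = -0.0760 / -1.0009 = 0.07593 → 7.59% Li-6, 92.41% Li-7.

7.59%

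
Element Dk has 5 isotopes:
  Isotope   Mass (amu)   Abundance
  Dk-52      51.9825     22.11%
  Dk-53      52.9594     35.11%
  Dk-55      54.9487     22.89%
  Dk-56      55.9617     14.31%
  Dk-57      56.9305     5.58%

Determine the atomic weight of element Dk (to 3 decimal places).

The abundance-weighted mean is 0.2211 × 51.9825 + 0.3511 × 52.9594 + 0.2289 × 54.9487 + 0.1431 × 55.9617 + 0.0558 × 56.9305
= 11.49333 + 18.59405 + 12.57776 + 8.00812 + 3.17672 = 53.84998 amu

53.850 amu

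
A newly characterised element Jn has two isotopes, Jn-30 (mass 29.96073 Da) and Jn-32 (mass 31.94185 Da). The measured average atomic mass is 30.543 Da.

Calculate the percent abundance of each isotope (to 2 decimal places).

Jn-30: 70.61%, Jn-32: 29.39%

With x = fraction of Jn-30 (so Jn-32 is 1 − x):
29.96073·x + 31.94185·(1 − x) = 30.543
(29.96073 − 31.94185)·x = 30.543 − 31.94185
x = -1.39885 / -1.98112 = 0.70609 → 70.61% Jn-30, 29.39% Jn-32.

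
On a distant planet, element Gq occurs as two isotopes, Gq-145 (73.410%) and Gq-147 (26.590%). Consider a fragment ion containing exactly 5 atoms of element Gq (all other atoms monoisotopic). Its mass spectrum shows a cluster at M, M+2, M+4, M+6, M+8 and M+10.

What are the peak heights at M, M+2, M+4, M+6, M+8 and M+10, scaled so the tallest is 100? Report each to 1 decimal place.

Each Gq atom is independently Gq-145 (p = 0.73410) or Gq-147 (q = 0.26590); the cluster is the binomial expansion (p + q)^5.
P(M) = 0.73410^5 = 0.213195
P(M+2) = 5 × 0.73410^4 × 0.26590^1 = 0.386108
P(M+4) = 10 × 0.73410^3 × 0.26590^2 = 0.279706
P(M+6) = 10 × 0.73410^2 × 0.26590^3 = 0.101313
P(M+8) = 5 × 0.73410^1 × 0.26590^4 = 0.018348
P(M+10) = 0.26590^5 = 0.001329
The M+2 peak is largest (0.386108); scaling to 100 gives 55.2 : 100.0 : 72.4 : 26.2 : 4.8 : 0.3.

55.2 : 100.0 : 72.4 : 26.2 : 4.8 : 0.3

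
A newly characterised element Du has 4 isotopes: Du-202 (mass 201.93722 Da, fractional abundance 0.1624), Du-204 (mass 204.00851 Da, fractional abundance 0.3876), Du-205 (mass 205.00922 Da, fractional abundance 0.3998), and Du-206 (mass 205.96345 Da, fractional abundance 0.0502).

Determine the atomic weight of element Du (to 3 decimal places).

204.170 Da

Average mass = Σ (abundance × isotope mass) = 0.1624 × 201.93722 + 0.3876 × 204.00851 + 0.3998 × 205.00922 + 0.0502 × 205.96345
= 32.794605 + 79.073698 + 81.962686 + 10.339365 = 204.170354 Da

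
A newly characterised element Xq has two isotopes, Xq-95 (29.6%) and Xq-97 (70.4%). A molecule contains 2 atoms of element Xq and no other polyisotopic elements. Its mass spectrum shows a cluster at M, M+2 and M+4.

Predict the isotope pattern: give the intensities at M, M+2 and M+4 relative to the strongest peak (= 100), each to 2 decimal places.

The 2 Xq atoms are independent, so intensities follow the terms of (0.296 + 0.704)^2.
P(M) = 0.296^2 = 0.087616
P(M+2) = 2 × 0.296^1 × 0.704^1 = 0.416768
P(M+4) = 0.704^2 = 0.495616
The M+4 peak is largest (0.495616); scaling to 100 gives 17.68 : 84.09 : 100.00.

17.68 : 84.09 : 100.00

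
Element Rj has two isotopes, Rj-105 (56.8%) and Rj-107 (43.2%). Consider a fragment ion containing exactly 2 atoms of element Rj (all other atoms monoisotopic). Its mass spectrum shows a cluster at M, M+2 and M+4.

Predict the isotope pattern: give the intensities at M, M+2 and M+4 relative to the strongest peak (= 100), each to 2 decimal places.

Each Rj atom is independently Rj-105 (p = 0.568) or Rj-107 (q = 0.432); the cluster is the binomial expansion (p + q)^2.
P(M) = 0.568^2 = 0.322624
P(M+2) = 2 × 0.568^1 × 0.432^1 = 0.490752
P(M+4) = 0.432^2 = 0.186624
The M+2 peak is largest (0.490752); scaling to 100 gives 65.74 : 100.00 : 38.03.

65.74 : 100.00 : 38.03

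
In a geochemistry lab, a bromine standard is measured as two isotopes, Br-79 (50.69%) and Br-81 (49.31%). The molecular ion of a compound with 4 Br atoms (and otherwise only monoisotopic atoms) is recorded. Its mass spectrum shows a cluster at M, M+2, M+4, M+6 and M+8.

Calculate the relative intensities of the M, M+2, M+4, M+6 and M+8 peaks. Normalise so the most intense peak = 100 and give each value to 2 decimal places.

The 4 Br atoms are independent, so intensities follow the terms of (0.5069 + 0.4931)^4.
P(M) = 0.5069^4 = 0.066022
P(M+2) = 4 × 0.5069^3 × 0.4931^1 = 0.256899
P(M+4) = 6 × 0.5069^2 × 0.4931^2 = 0.374857
P(M+6) = 4 × 0.5069^1 × 0.4931^3 = 0.243101
P(M+8) = 0.4931^4 = 0.059121
The M+4 peak is largest (0.374857); scaling to 100 gives 17.61 : 68.53 : 100.00 : 64.85 : 15.77.

17.61 : 68.53 : 100.00 : 64.85 : 15.77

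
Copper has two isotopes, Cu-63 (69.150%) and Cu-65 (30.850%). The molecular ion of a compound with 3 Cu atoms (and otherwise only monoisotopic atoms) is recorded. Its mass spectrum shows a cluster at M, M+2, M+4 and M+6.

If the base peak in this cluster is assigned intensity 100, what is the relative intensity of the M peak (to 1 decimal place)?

74.7

(0.69150 + 0.30850)^3 gives M 0.3307, M+2 0.4425, M+4 0.1974, M+6 0.0294; the largest is M+2.
P(M+2) = C(3,1) × 0.69150^2 × 0.30850^1 = 3 × 0.47817225 × 0.3085 = 0.442548 (base)
P(M) = C(3,0) × 0.69150^3 × 0.30850^0 = 1 × 0.33065611 × 1.0000 = 0.330656
Relative intensity = 0.330656 / 0.442548 × 100 = 74.7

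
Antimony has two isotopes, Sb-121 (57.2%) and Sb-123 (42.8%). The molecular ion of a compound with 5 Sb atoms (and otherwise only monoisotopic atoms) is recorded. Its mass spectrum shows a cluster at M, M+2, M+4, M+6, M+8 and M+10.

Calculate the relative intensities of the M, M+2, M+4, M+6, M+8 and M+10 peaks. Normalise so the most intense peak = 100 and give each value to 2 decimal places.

17.86 : 66.82 : 100.00 : 74.83 : 27.99 : 4.19

Each Sb atom is independently Sb-121 (p = 0.572) or Sb-123 (q = 0.428); the cluster is the binomial expansion (p + q)^5.
P(M) = 0.572^5 = 0.061232
P(M+2) = 5 × 0.572^4 × 0.428^1 = 0.229086
P(M+4) = 10 × 0.572^3 × 0.428^2 = 0.342827
P(M+6) = 10 × 0.572^2 × 0.428^3 = 0.256521
P(M+8) = 5 × 0.572^1 × 0.428^4 = 0.095971
P(M+10) = 0.428^5 = 0.014362
The M+4 peak is largest (0.342827); scaling to 100 gives 17.86 : 66.82 : 100.00 : 74.83 : 27.99 : 4.19.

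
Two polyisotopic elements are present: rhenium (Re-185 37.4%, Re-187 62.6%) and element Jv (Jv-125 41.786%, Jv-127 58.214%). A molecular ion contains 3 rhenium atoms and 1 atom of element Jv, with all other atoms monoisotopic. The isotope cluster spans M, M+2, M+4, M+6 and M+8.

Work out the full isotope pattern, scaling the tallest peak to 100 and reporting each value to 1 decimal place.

Rhenium pattern (n=3): 0.05231362 : 0.26268713 : 0.43968487 : 0.24531438
Element Jv pattern (n=1): 0.41786 : 0.58214
Convolve the two distributions (both contribute in 2-u steps):
  M: 0.05231362×0.41786 = 0.021860
  M+2: 0.05231362×0.58214 + 0.26268713×0.41786 = 0.140220
  M+4: 0.26268713×0.58214 + 0.43968487×0.41786 = 0.336647
  M+6: 0.43968487×0.58214 + 0.24531438×0.41786 = 0.358465
  M+8: 0.24531438×0.58214 = 0.142807
Scale to base peak (0.358465) = 100: 6.1 : 39.1 : 93.9 : 100.0 : 39.8

6.1 : 39.1 : 93.9 : 100.0 : 39.8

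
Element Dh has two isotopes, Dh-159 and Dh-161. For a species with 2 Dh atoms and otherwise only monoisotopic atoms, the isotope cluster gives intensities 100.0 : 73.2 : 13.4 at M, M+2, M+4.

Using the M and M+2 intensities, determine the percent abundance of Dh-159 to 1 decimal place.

Let p = fractional abundance of Dh-159. I(M+2)/I(M) = [C(2,1)·p^1·(1−p)] / p^2 = 2·(1−p)/p = 73.2/100.0 = 0.7320
(1−p)/p = 0.7320/2 = 0.3660  ⇒  p = 1/(1 + 0.3660) = 0.7321
Dh-159: 73.2%, Dh-161: 26.8%.

73.2%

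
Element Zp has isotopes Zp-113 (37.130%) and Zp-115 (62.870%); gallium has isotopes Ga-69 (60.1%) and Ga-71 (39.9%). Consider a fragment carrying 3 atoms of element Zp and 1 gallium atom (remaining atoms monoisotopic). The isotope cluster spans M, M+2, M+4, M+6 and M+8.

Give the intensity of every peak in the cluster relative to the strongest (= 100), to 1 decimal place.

8.4 : 48.0 : 100.0 : 88.2 : 26.9

Element Zp pattern (n=3): 0.05118879 : 0.26002471 : 0.44028422 : 0.24850228
Gallium pattern (n=1): 0.6010 : 0.3990
Convolve the two distributions (both contribute in 2-u steps):
  M: 0.05118879×0.6010 = 0.030764
  M+2: 0.05118879×0.3990 + 0.26002471×0.6010 = 0.176699
  M+4: 0.26002471×0.3990 + 0.44028422×0.6010 = 0.368361
  M+6: 0.44028422×0.3990 + 0.24850228×0.6010 = 0.325023
  M+8: 0.24850228×0.3990 = 0.099152
Scale to base peak (0.368361) = 100: 8.4 : 48.0 : 100.0 : 88.2 : 26.9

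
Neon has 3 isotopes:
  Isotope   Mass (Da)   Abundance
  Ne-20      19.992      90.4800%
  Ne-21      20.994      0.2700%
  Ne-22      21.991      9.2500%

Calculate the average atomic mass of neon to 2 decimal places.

Ar = Σ fᵢ·mᵢ = 0.904800 × 19.992 + 0.002700 × 20.994 + 0.092500 × 21.991
= 18.0888 + 0.0567 + 2.0342 = 20.1797 Da

20.18 Da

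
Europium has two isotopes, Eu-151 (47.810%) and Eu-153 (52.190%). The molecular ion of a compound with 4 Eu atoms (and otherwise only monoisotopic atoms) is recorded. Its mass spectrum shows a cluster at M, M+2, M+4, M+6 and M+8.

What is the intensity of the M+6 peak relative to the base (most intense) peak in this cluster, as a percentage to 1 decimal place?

72.8%

Binomial terms of (0.47810 + 0.52190)^4: M 0.0522, M+2 0.2281, M+4 0.3736, M+6 0.2719, M+8 0.0742 → M+4 is the base peak.
P(M+4) = C(4,2) × 0.47810^2 × 0.52190^2 = 6 × 0.22857961 × 0.27237961 = 0.373563 (base)
P(M+6) = C(4,3) × 0.47810^1 × 0.52190^3 = 4 × 0.4781 × 0.14215492 = 0.271857
Relative intensity = 0.271857 / 0.373563 × 100 = 72.8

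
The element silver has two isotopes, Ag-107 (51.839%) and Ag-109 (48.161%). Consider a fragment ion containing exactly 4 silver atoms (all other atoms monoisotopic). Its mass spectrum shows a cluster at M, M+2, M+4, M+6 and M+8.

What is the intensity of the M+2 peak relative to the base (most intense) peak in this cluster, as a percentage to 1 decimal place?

Binomial terms of (0.51839 + 0.48161)^4: M 0.0722, M+2 0.2684, M+4 0.3740, M+6 0.2316, M+8 0.0538 → M+4 is the base peak.
P(M+4) = C(4,2) × 0.51839^2 × 0.48161^2 = 6 × 0.26872819 × 0.23194819 = 0.373986 (base)
P(M+2) = C(4,1) × 0.51839^3 × 0.48161^1 = 4 × 0.13930601 × 0.48161 = 0.268365
Relative intensity = 0.268365 / 0.373986 × 100 = 71.8

71.8%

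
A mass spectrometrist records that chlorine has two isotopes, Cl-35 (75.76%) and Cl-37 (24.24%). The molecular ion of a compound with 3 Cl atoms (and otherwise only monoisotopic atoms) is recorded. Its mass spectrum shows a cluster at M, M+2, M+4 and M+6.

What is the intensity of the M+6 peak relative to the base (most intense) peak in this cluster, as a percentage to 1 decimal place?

3.3%

Term probabilities: M 0.4348, M+2 0.4174, M+4 0.1335, M+6 0.0142. Base peak = M.
P(M) = C(3,0) × 0.7576^3 × 0.2424^0 = 1 × 0.4348304 × 1.0000 = 0.434830 (base)
P(M+6) = C(3,3) × 0.7576^0 × 0.2424^3 = 1 × 1.0000 × 0.01424288 = 0.014243
Relative intensity = 0.014243 / 0.434830 × 100 = 3.3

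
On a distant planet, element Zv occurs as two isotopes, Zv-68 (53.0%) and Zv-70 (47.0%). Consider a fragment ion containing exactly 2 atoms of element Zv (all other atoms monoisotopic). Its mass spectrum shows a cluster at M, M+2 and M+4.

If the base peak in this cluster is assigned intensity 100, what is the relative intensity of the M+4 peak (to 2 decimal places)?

Term probabilities: M 0.2809, M+2 0.4982, M+4 0.2209. Base peak = M+2.
P(M+2) = C(2,1) × 0.530^1 × 0.470^1 = 2 × 0.5300 × 0.4700 = 0.498200 (base)
P(M+4) = C(2,2) × 0.530^0 × 0.470^2 = 1 × 1.0000 × 0.2209 = 0.220900
Relative intensity = 0.220900 / 0.498200 × 100 = 44.34

44.34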